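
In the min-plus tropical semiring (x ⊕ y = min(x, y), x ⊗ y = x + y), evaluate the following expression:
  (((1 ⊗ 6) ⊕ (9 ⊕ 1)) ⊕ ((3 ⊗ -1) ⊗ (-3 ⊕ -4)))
(((1 ⊗ 6) ⊕ (9 ⊕ 1)) ⊕ ((3 ⊗ -1) ⊗ (-3 ⊕ -4))) = -2

Expand innermost to outermost. Recall ⊕ takes the minimum of its arguments and ⊗ takes their sum. Working out the expression (((1 ⊗ 6) ⊕ (9 ⊕ 1)) ⊕ ((3 ⊗ -1) ⊗ (-3 ⊕ -4))) gives -2.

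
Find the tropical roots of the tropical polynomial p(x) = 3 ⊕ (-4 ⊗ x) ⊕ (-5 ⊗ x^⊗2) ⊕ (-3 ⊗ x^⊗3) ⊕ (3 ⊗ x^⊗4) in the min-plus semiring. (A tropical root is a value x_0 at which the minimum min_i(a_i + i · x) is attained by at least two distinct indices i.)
Roots: {-6, -2, 1, 7}

Each tropical root is a break point of the lower envelope of the lines y = a_i + i · x (there are 5 lines, with slopes 0, 1, ..., 4). Only the lines that attain the minimum somewhere contribute to roots; other lines are dominated. Here the surviving (envelope) indices are i = 4, i = 3, i = 2, i = 1, i = 0.
Intersections between consecutive envelope lines give the roots: for adjacent envelope indices i < j the intersection is x = (a_i − a_j) / (j − i). Reading off the sorted break points: {-6, -2, 1, 7}.
Verification: at each break x_0, at least two indices attain the minimum of min_i(a_i + i · x_0).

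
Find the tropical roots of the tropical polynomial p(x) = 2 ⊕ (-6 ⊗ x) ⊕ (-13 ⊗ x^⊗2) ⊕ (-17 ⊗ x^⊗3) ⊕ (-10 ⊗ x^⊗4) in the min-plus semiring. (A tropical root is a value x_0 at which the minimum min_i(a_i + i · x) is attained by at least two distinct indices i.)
Roots: {-7, 4, 7, 8}

Each tropical root is a break point of the lower envelope of the lines y = a_i + i · x (there are 5 lines, with slopes 0, 1, ..., 4). Only the lines that attain the minimum somewhere contribute to roots; other lines are dominated. Here the surviving (envelope) indices are i = 4, i = 3, i = 2, i = 1, i = 0.
Intersections between consecutive envelope lines give the roots: for adjacent envelope indices i < j the intersection is x = (a_i − a_j) / (j − i). Reading off the sorted break points: {-7, 4, 7, 8}.
Verification: at each break x_0, at least two indices attain the minimum of min_i(a_i + i · x_0).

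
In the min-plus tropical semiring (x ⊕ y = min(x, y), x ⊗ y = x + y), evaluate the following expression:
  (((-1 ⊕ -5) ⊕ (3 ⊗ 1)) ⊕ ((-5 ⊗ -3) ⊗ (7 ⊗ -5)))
(((-1 ⊕ -5) ⊕ (3 ⊗ 1)) ⊕ ((-5 ⊗ -3) ⊗ (7 ⊗ -5))) = -6

Expand innermost to outermost. Recall ⊕ takes the minimum of its arguments and ⊗ takes their sum. Working out the expression (((-1 ⊕ -5) ⊕ (3 ⊗ 1)) ⊕ ((-5 ⊗ -3) ⊗ (7 ⊗ -5))) gives -6.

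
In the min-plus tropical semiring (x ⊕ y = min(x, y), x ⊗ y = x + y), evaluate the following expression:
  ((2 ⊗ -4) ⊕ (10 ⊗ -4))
((2 ⊗ -4) ⊕ (10 ⊗ -4)) = -2

Expand innermost to outermost. Recall ⊕ takes the minimum of its arguments and ⊗ takes their sum. Working out the expression ((2 ⊗ -4) ⊕ (10 ⊗ -4)) gives -2.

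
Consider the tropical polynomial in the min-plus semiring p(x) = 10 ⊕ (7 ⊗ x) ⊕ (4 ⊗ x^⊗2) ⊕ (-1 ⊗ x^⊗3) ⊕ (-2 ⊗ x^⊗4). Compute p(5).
p(5) = 10

A tropical monomial a ⊗ x^⊗i evaluates to a + i · x. Evaluating each term at x = 5:
  Term 0 contributes 10 + 0 · 5 = 10
  Term 1 contributes 7 + 1 · 5 = 12
  Term 2 contributes 4 + 2 · 5 = 14
  Term 3 contributes -1 + 3 · 5 = 14
  Term 4 contributes -2 + 4 · 5 = 18
p(5) = ⊕ of these = min[10, 12, 14, 14, 18] = 10.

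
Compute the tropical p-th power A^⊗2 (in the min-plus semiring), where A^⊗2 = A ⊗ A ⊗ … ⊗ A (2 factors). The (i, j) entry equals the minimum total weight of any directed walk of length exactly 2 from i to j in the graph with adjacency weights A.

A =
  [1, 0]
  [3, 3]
A^⊗2 =
  [2, 1]
  [4, 3]

Each entry (A^⊗2)_ij equals the minimum over all length-2 walks i = v_0 → v_1 → … → v_2 = j of Σ_t A[v_t][v_{t+1}]. For example, for (i, j) = (0, 1) we minimise over 2 possible intermediate vertex sequences; the minimum is 1, attained along the walk 0 → 0 → 1.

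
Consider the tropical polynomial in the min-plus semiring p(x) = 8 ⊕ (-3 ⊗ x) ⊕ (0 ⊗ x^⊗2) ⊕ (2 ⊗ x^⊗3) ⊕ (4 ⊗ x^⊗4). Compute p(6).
p(6) = 3

A tropical monomial a ⊗ x^⊗i evaluates to a + i · x. Evaluating each term at x = 6:
  Term 0 contributes 8 + 0 · 6 = 8
  Term 1 contributes -3 + 1 · 6 = 3
  Term 2 contributes 0 + 2 · 6 = 12
  Term 3 contributes 2 + 3 · 6 = 20
  Term 4 contributes 4 + 4 · 6 = 28
p(6) = ⊕ of these = min[8, 3, 12, 20, 28] = 3.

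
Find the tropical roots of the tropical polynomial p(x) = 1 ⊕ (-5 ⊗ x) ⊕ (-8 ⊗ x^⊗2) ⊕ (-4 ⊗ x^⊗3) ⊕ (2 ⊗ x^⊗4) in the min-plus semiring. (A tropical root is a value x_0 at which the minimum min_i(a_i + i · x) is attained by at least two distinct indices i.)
Roots: {-6, -4, 3, 6}

Each tropical root is a break point of the lower envelope of the lines y = a_i + i · x (there are 5 lines, with slopes 0, 1, ..., 4). Only the lines that attain the minimum somewhere contribute to roots; other lines are dominated. Here the surviving (envelope) indices are i = 4, i = 3, i = 2, i = 1, i = 0.
Intersections between consecutive envelope lines give the roots: for adjacent envelope indices i < j the intersection is x = (a_i − a_j) / (j − i). Reading off the sorted break points: {-6, -4, 3, 6}.
Verification: at each break x_0, at least two indices attain the minimum of min_i(a_i + i · x_0).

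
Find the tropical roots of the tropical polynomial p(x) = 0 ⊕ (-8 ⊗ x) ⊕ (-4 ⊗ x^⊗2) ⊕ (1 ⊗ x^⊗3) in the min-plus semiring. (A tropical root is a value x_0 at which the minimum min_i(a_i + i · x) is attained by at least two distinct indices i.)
Roots: {-5, -4, 8}

Each tropical root is a break point of the lower envelope of the lines y = a_i + i · x (there are 4 lines, with slopes 0, 1, ..., 3). Only the lines that attain the minimum somewhere contribute to roots; other lines are dominated. Here the surviving (envelope) indices are i = 3, i = 2, i = 1, i = 0.
Intersections between consecutive envelope lines give the roots: for adjacent envelope indices i < j the intersection is x = (a_i − a_j) / (j − i). Reading off the sorted break points: {-5, -4, 8}.
Verification: at each break x_0, at least two indices attain the minimum of min_i(a_i + i · x_0).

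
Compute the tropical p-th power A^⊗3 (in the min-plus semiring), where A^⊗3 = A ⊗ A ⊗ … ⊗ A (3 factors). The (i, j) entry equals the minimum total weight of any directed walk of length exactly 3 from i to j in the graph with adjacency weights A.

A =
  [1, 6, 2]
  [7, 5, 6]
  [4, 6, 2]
A^⊗3 =
  [3, 8, 4]
  [9, 14, 10]
  [6, 10, 6]

Each entry (A^⊗3)_ij equals the minimum over all length-3 walks i = v_0 → v_1 → … → v_3 = j of Σ_t A[v_t][v_{t+1}]. For example, for (i, j) = (0, 2) we minimise over 9 possible intermediate vertex sequences; the minimum is 4, attained along the walk 0 → 0 → 0 → 2.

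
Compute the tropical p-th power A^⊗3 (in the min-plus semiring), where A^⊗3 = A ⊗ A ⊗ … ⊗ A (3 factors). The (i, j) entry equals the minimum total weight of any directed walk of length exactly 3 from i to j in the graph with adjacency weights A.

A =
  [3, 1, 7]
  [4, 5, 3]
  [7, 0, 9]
A^⊗3 =
  [8, 4, 7]
  [7, 8, 6]
  [7, 3, 8]

Each entry (A^⊗3)_ij equals the minimum over all length-3 walks i = v_0 → v_1 → … → v_3 = j of Σ_t A[v_t][v_{t+1}]. For example, for (i, j) = (0, 2) we minimise over 9 possible intermediate vertex sequences; the minimum is 7, attained along the walk 0 → 0 → 1 → 2.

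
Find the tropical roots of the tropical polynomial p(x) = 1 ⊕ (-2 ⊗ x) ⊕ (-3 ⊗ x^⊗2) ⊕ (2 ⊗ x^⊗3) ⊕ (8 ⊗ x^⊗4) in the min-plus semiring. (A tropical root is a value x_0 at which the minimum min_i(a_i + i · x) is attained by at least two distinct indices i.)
Roots: {-6, -5, 1, 3}

Each tropical root is a break point of the lower envelope of the lines y = a_i + i · x (there are 5 lines, with slopes 0, 1, ..., 4). Only the lines that attain the minimum somewhere contribute to roots; other lines are dominated. Here the surviving (envelope) indices are i = 4, i = 3, i = 2, i = 1, i = 0.
Intersections between consecutive envelope lines give the roots: for adjacent envelope indices i < j the intersection is x = (a_i − a_j) / (j − i). Reading off the sorted break points: {-6, -5, 1, 3}.
Verification: at each break x_0, at least two indices attain the minimum of min_i(a_i + i · x_0).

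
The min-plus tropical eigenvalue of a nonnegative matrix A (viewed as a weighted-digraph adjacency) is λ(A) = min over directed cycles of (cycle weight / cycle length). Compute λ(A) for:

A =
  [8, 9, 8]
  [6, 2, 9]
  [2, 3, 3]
λ(A) = 2

Enumerate directed cycles and compute their means (weight / length). Sample:
  cycle 0 → 0: weight = 8, length = 1, mean = 8/1 ≈ 8.000
  cycle 1 → 1: weight = 2, length = 1, mean = 2/1 ≈ 2.000
  cycle 2 → 2: weight = 3, length = 1, mean = 3/1 ≈ 3.000
  cycle 0 → 1 → 0: weight = 15, length = 2, mean = 15/2 ≈ 7.500
  cycle 0 → 2 → 0: weight = 10, length = 2, mean = 10/2 ≈ 5.000
  cycle 1 → 0 → 1: weight = 15, length = 2, mean = 15/2 ≈ 7.500
Minimum mean = 2.000, attained e.g. along the cycle 1 → 1 with weight 2 and length 1. So λ(A) = 2/1 = 2.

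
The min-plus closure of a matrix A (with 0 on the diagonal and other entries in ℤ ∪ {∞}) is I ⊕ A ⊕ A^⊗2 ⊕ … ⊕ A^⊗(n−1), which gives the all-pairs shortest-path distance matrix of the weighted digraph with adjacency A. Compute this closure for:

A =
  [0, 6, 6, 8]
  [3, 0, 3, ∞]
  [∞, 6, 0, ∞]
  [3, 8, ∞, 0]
Closure =
  [0, 6, 6, 8]
  [3, 0, 3, 11]
  [9, 6, 0, 17]
  [3, 8, 9, 0]

This is the Floyd-Warshall all-pairs shortest-path computation. For each intermediate vertex k = 0, 1, …, 3, update dist[i][j] ← min(dist[i][j], dist[i][k] + dist[k][j]). The final matrix gives, for each (i, j), the minimum total weight of any directed path from i to j (possibly empty when i = j).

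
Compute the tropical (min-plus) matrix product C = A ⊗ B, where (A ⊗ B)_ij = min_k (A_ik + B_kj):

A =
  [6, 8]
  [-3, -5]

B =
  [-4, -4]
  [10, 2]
A ⊗ B =
  [2, 2]
  [-7, -7]

Apply the min-plus product entry-by-entry:
  C[0][0] = min over k of (A[0][0] + B[0][0] = 6 + -4 = 2, A[0][1] + B[1][0] = 8 + 10 = 18) = 2 (attained at k = 0)
  C[0][1] = min over k of (A[0][0] + B[0][1] = 6 + -4 = 2, A[0][1] + B[1][1] = 8 + 2 = 10) = 2 (attained at k = 0)
  C[1][0] = min over k of (A[1][0] + B[0][0] = -3 + -4 = -7, A[1][1] + B[1][0] = -5 + 10 = 5) = -7 (attained at k = 0)
  C[1][1] = min over k of (A[1][0] + B[0][1] = -3 + -4 = -7, A[1][1] + B[1][1] = -5 + 2 = -3) = -7 (attained at k = 0)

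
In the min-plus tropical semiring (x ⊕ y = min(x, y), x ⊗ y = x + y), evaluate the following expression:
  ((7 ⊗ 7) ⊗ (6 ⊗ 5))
((7 ⊗ 7) ⊗ (6 ⊗ 5)) = 25

Expand innermost to outermost. Recall ⊕ takes the minimum of its arguments and ⊗ takes their sum. Working out the expression ((7 ⊗ 7) ⊗ (6 ⊗ 5)) gives 25.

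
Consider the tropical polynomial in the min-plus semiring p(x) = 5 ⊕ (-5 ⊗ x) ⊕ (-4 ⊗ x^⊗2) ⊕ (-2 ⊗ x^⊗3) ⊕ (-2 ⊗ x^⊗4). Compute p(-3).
p(-3) = -14

A tropical monomial a ⊗ x^⊗i evaluates to a + i · x. Evaluating each term at x = -3:
  Term 0 contributes 5 + 0 · -3 = 5
  Term 1 contributes -5 + 1 · -3 = -8
  Term 2 contributes -4 + 2 · -3 = -10
  Term 3 contributes -2 + 3 · -3 = -11
  Term 4 contributes -2 + 4 · -3 = -14
p(-3) = ⊕ of these = min[5, -8, -10, -11, -14] = -14.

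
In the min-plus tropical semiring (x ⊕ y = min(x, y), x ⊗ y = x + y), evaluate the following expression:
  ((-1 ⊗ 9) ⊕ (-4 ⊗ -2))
((-1 ⊗ 9) ⊕ (-4 ⊗ -2)) = -6

Expand innermost to outermost. Recall ⊕ takes the minimum of its arguments and ⊗ takes their sum. Working out the expression ((-1 ⊗ 9) ⊕ (-4 ⊗ -2)) gives -6.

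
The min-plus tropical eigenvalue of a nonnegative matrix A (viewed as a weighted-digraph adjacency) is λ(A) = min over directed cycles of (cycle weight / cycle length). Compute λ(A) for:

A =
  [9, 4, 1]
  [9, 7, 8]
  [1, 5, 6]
λ(A) = 1

Enumerate directed cycles and compute their means (weight / length). Sample:
  cycle 0 → 0: weight = 9, length = 1, mean = 9/1 ≈ 9.000
  cycle 1 → 1: weight = 7, length = 1, mean = 7/1 ≈ 7.000
  cycle 2 → 2: weight = 6, length = 1, mean = 6/1 ≈ 6.000
  cycle 0 → 1 → 0: weight = 13, length = 2, mean = 13/2 ≈ 6.500
  cycle 0 → 2 → 0: weight = 2, length = 2, mean = 2/2 ≈ 1.000
  cycle 1 → 0 → 1: weight = 13, length = 2, mean = 13/2 ≈ 6.500
Minimum mean = 1.000, attained e.g. along the cycle 0 → 2 → 0 with weight 2 and length 2. So λ(A) = 2/2 = 1.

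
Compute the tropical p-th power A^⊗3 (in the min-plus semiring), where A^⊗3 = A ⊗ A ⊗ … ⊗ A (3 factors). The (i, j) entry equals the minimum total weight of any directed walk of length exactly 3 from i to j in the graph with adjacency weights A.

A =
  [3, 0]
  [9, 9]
A^⊗3 =
  [9, 6]
  [15, 12]

Each entry (A^⊗3)_ij equals the minimum over all length-3 walks i = v_0 → v_1 → … → v_3 = j of Σ_t A[v_t][v_{t+1}]. For example, for (i, j) = (0, 1) we minimise over 4 possible intermediate vertex sequences; the minimum is 6, attained along the walk 0 → 0 → 0 → 1.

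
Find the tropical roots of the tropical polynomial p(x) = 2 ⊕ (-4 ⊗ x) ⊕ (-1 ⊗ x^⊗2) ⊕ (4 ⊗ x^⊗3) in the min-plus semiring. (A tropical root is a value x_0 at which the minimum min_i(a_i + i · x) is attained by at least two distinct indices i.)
Roots: {-5, -3, 6}

Each tropical root is a break point of the lower envelope of the lines y = a_i + i · x (there are 4 lines, with slopes 0, 1, ..., 3). Only the lines that attain the minimum somewhere contribute to roots; other lines are dominated. Here the surviving (envelope) indices are i = 3, i = 2, i = 1, i = 0.
Intersections between consecutive envelope lines give the roots: for adjacent envelope indices i < j the intersection is x = (a_i − a_j) / (j − i). Reading off the sorted break points: {-5, -3, 6}.
Verification: at each break x_0, at least two indices attain the minimum of min_i(a_i + i · x_0).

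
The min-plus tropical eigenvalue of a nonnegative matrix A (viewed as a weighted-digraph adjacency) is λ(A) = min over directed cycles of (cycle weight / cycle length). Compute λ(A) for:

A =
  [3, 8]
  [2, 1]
λ(A) = 1

Enumerate directed cycles and compute their means (weight / length). Sample:
  cycle 0 → 0: weight = 3, length = 1, mean = 3/1 ≈ 3.000
  cycle 1 → 1: weight = 1, length = 1, mean = 1/1 ≈ 1.000
  cycle 0 → 1 → 0: weight = 10, length = 2, mean = 10/2 ≈ 5.000
  cycle 1 → 0 → 1: weight = 10, length = 2, mean = 10/2 ≈ 5.000
Minimum mean = 1.000, attained e.g. along the cycle 1 → 1 with weight 1 and length 1. So λ(A) = 1/1 = 1.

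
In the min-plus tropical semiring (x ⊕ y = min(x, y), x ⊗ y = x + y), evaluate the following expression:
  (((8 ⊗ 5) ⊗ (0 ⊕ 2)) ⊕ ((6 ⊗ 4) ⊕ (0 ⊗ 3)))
(((8 ⊗ 5) ⊗ (0 ⊕ 2)) ⊕ ((6 ⊗ 4) ⊕ (0 ⊗ 3))) = 3

Expand innermost to outermost. Recall ⊕ takes the minimum of its arguments and ⊗ takes their sum. Working out the expression (((8 ⊗ 5) ⊗ (0 ⊕ 2)) ⊕ ((6 ⊗ 4) ⊕ (0 ⊗ 3))) gives 3.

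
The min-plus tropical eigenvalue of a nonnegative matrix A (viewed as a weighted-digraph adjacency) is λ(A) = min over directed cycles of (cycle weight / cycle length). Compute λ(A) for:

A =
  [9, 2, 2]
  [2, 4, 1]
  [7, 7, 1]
λ(A) = 1

Enumerate directed cycles and compute their means (weight / length). Sample:
  cycle 0 → 0: weight = 9, length = 1, mean = 9/1 ≈ 9.000
  cycle 1 → 1: weight = 4, length = 1, mean = 4/1 ≈ 4.000
  cycle 2 → 2: weight = 1, length = 1, mean = 1/1 ≈ 1.000
  cycle 0 → 1 → 0: weight = 4, length = 2, mean = 4/2 ≈ 2.000
  cycle 0 → 2 → 0: weight = 9, length = 2, mean = 9/2 ≈ 4.500
  cycle 1 → 0 → 1: weight = 4, length = 2, mean = 4/2 ≈ 2.000
Minimum mean = 1.000, attained e.g. along the cycle 2 → 2 with weight 1 and length 1. So λ(A) = 1/1 = 1.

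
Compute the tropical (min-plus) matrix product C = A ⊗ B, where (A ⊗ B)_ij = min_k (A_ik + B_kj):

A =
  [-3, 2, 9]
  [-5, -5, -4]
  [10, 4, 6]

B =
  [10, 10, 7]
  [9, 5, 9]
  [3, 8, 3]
A ⊗ B =
  [7, 7, 4]
  [-1, 0, -1]
  [9, 9, 9]

Apply the min-plus product entry-by-entry:
  C[0][0] = min over k of (A[0][0] + B[0][0] = -3 + 10 = 7, A[0][1] + B[1][0] = 2 + 9 = 11, A[0][2] + B[2][0] = 9 + 3 = 12) = 7 (attained at k = 0)
  C[0][1] = min over k of (A[0][0] + B[0][1] = -3 + 10 = 7, A[0][1] + B[1][1] = 2 + 5 = 7, A[0][2] + B[2][1] = 9 + 8 = 17) = 7 (attained at k = 0)
  C[0][2] = min over k of (A[0][0] + B[0][2] = -3 + 7 = 4, A[0][1] + B[1][2] = 2 + 9 = 11, A[0][2] + B[2][2] = 9 + 3 = 12) = 4 (attained at k = 0)
  C[1][0] = min over k of (A[1][0] + B[0][0] = -5 + 10 = 5, A[1][1] + B[1][0] = -5 + 9 = 4, A[1][2] + B[2][0] = -4 + 3 = -1) = -1 (attained at k = 2)
  C[1][1] = min over k of (A[1][0] + B[0][1] = -5 + 10 = 5, A[1][1] + B[1][1] = -5 + 5 = 0, A[1][2] + B[2][1] = -4 + 8 = 4) = 0 (attained at k = 1)
  C[1][2] = min over k of (A[1][0] + B[0][2] = -5 + 7 = 2, A[1][1] + B[1][2] = -5 + 9 = 4, A[1][2] + B[2][2] = -4 + 3 = -1) = -1 (attained at k = 2)
  C[2][0] = min over k of (A[2][0] + B[0][0] = 10 + 10 = 20, A[2][1] + B[1][0] = 4 + 9 = 13, A[2][2] + B[2][0] = 6 + 3 = 9) = 9 (attained at k = 2)
  C[2][1] = min over k of (A[2][0] + B[0][1] = 10 + 10 = 20, A[2][1] + B[1][1] = 4 + 5 = 9, A[2][2] + B[2][1] = 6 + 8 = 14) = 9 (attained at k = 1)
  C[2][2] = min over k of (A[2][0] + B[0][2] = 10 + 7 = 17, A[2][1] + B[1][2] = 4 + 9 = 13, A[2][2] + B[2][2] = 6 + 3 = 9) = 9 (attained at k = 2)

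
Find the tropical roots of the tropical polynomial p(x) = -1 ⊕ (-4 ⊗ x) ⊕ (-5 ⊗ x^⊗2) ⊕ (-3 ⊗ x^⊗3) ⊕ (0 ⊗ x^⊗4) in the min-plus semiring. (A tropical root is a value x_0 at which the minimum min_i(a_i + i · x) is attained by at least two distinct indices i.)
Roots: {-3, -2, 1, 3}

Each tropical root is a break point of the lower envelope of the lines y = a_i + i · x (there are 5 lines, with slopes 0, 1, ..., 4). Only the lines that attain the minimum somewhere contribute to roots; other lines are dominated. Here the surviving (envelope) indices are i = 4, i = 3, i = 2, i = 1, i = 0.
Intersections between consecutive envelope lines give the roots: for adjacent envelope indices i < j the intersection is x = (a_i − a_j) / (j − i). Reading off the sorted break points: {-3, -2, 1, 3}.
Verification: at each break x_0, at least two indices attain the minimum of min_i(a_i + i · x_0).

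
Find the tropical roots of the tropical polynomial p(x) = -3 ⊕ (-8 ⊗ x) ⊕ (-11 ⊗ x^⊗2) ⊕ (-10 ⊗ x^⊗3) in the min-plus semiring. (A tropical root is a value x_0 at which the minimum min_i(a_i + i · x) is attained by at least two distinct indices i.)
Roots: {-1, 3, 5}

Each tropical root is a break point of the lower envelope of the lines y = a_i + i · x (there are 4 lines, with slopes 0, 1, ..., 3). Only the lines that attain the minimum somewhere contribute to roots; other lines are dominated. Here the surviving (envelope) indices are i = 3, i = 2, i = 1, i = 0.
Intersections between consecutive envelope lines give the roots: for adjacent envelope indices i < j the intersection is x = (a_i − a_j) / (j − i). Reading off the sorted break points: {-1, 3, 5}.
Verification: at each break x_0, at least two indices attain the minimum of min_i(a_i + i · x_0).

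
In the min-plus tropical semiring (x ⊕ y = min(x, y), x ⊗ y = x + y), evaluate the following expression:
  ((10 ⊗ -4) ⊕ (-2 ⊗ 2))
((10 ⊗ -4) ⊕ (-2 ⊗ 2)) = 0

Expand innermost to outermost. Recall ⊕ takes the minimum of its arguments and ⊗ takes their sum. Working out the expression ((10 ⊗ -4) ⊕ (-2 ⊗ 2)) gives 0.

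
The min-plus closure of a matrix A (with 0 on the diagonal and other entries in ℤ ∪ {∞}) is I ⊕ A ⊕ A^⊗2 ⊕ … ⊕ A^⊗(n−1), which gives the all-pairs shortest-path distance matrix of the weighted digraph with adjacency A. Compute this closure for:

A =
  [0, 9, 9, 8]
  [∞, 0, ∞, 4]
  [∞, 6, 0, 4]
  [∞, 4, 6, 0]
Closure =
  [0, 9, 9, 8]
  [∞, 0, 10, 4]
  [∞, 6, 0, 4]
  [∞, 4, 6, 0]

This is the Floyd-Warshall all-pairs shortest-path computation. For each intermediate vertex k = 0, 1, …, 3, update dist[i][j] ← min(dist[i][j], dist[i][k] + dist[k][j]). The final matrix gives, for each (i, j), the minimum total weight of any directed path from i to j (possibly empty when i = j).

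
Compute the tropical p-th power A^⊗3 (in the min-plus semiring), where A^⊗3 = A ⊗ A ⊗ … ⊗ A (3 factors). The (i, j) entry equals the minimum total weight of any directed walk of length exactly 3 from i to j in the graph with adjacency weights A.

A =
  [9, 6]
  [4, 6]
A^⊗3 =
  [16, 16]
  [14, 16]

Each entry (A^⊗3)_ij equals the minimum over all length-3 walks i = v_0 → v_1 → … → v_3 = j of Σ_t A[v_t][v_{t+1}]. For example, for (i, j) = (0, 1) we minimise over 4 possible intermediate vertex sequences; the minimum is 16, attained along the walk 0 → 1 → 0 → 1.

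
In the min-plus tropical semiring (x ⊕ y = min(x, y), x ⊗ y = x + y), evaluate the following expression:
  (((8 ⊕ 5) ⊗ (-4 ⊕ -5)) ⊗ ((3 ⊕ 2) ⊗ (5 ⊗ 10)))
(((8 ⊕ 5) ⊗ (-4 ⊕ -5)) ⊗ ((3 ⊕ 2) ⊗ (5 ⊗ 10))) = 17

Expand innermost to outermost. Recall ⊕ takes the minimum of its arguments and ⊗ takes their sum. Working out the expression (((8 ⊕ 5) ⊗ (-4 ⊕ -5)) ⊗ ((3 ⊕ 2) ⊗ (5 ⊗ 10))) gives 17.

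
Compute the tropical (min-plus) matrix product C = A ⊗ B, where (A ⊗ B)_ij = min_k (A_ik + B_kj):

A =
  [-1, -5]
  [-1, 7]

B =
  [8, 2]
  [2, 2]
A ⊗ B =
  [-3, -3]
  [7, 1]

Apply the min-plus product entry-by-entry:
  C[0][0] = min over k of (A[0][0] + B[0][0] = -1 + 8 = 7, A[0][1] + B[1][0] = -5 + 2 = -3) = -3 (attained at k = 1)
  C[0][1] = min over k of (A[0][0] + B[0][1] = -1 + 2 = 1, A[0][1] + B[1][1] = -5 + 2 = -3) = -3 (attained at k = 1)
  C[1][0] = min over k of (A[1][0] + B[0][0] = -1 + 8 = 7, A[1][1] + B[1][0] = 7 + 2 = 9) = 7 (attained at k = 0)
  C[1][1] = min over k of (A[1][0] + B[0][1] = -1 + 2 = 1, A[1][1] + B[1][1] = 7 + 2 = 9) = 1 (attained at k = 0)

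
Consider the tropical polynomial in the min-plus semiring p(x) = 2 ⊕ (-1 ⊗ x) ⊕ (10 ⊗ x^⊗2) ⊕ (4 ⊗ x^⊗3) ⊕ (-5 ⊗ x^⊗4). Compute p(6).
p(6) = 2

A tropical monomial a ⊗ x^⊗i evaluates to a + i · x. Evaluating each term at x = 6:
  Term 0 contributes 2 + 0 · 6 = 2
  Term 1 contributes -1 + 1 · 6 = 5
  Term 2 contributes 10 + 2 · 6 = 22
  Term 3 contributes 4 + 3 · 6 = 22
  Term 4 contributes -5 + 4 · 6 = 19
p(6) = ⊕ of these = min[2, 5, 22, 22, 19] = 2.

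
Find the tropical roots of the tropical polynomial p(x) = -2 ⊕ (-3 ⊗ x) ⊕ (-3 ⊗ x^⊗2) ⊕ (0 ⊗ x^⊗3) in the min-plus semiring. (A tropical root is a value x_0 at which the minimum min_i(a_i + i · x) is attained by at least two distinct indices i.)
Roots: {-3, 0, 1}

Each tropical root is a break point of the lower envelope of the lines y = a_i + i · x (there are 4 lines, with slopes 0, 1, ..., 3). Only the lines that attain the minimum somewhere contribute to roots; other lines are dominated. Here the surviving (envelope) indices are i = 3, i = 2, i = 1, i = 0.
Intersections between consecutive envelope lines give the roots: for adjacent envelope indices i < j the intersection is x = (a_i − a_j) / (j − i). Reading off the sorted break points: {-3, 0, 1}.
Verification: at each break x_0, at least two indices attain the minimum of min_i(a_i + i · x_0).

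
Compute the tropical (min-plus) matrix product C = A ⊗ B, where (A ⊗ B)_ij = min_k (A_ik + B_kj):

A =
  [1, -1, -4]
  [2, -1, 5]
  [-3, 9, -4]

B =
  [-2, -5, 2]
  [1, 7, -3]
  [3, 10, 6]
A ⊗ B =
  [-1, -4, -4]
  [0, -3, -4]
  [-5, -8, -1]

Apply the min-plus product entry-by-entry:
  C[0][0] = min over k of (A[0][0] + B[0][0] = 1 + -2 = -1, A[0][1] + B[1][0] = -1 + 1 = 0, A[0][2] + B[2][0] = -4 + 3 = -1) = -1 (attained at k = 0)
  C[0][1] = min over k of (A[0][0] + B[0][1] = 1 + -5 = -4, A[0][1] + B[1][1] = -1 + 7 = 6, A[0][2] + B[2][1] = -4 + 10 = 6) = -4 (attained at k = 0)
  C[0][2] = min over k of (A[0][0] + B[0][2] = 1 + 2 = 3, A[0][1] + B[1][2] = -1 + -3 = -4, A[0][2] + B[2][2] = -4 + 6 = 2) = -4 (attained at k = 1)
  C[1][0] = min over k of (A[1][0] + B[0][0] = 2 + -2 = 0, A[1][1] + B[1][0] = -1 + 1 = 0, A[1][2] + B[2][0] = 5 + 3 = 8) = 0 (attained at k = 0)
  C[1][1] = min over k of (A[1][0] + B[0][1] = 2 + -5 = -3, A[1][1] + B[1][1] = -1 + 7 = 6, A[1][2] + B[2][1] = 5 + 10 = 15) = -3 (attained at k = 0)
  C[1][2] = min over k of (A[1][0] + B[0][2] = 2 + 2 = 4, A[1][1] + B[1][2] = -1 + -3 = -4, A[1][2] + B[2][2] = 5 + 6 = 11) = -4 (attained at k = 1)
  C[2][0] = min over k of (A[2][0] + B[0][0] = -3 + -2 = -5, A[2][1] + B[1][0] = 9 + 1 = 10, A[2][2] + B[2][0] = -4 + 3 = -1) = -5 (attained at k = 0)
  C[2][1] = min over k of (A[2][0] + B[0][1] = -3 + -5 = -8, A[2][1] + B[1][1] = 9 + 7 = 16, A[2][2] + B[2][1] = -4 + 10 = 6) = -8 (attained at k = 0)
  C[2][2] = min over k of (A[2][0] + B[0][2] = -3 + 2 = -1, A[2][1] + B[1][2] = 9 + -3 = 6, A[2][2] + B[2][2] = -4 + 6 = 2) = -1 (attained at k = 0)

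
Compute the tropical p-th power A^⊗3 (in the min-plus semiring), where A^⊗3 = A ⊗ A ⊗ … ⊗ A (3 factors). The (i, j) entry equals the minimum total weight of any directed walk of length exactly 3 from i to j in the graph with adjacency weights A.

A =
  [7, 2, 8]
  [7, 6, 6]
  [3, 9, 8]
A^⊗3 =
  [11, 11, 14]
  [15, 11, 15]
  [12, 11, 11]

Each entry (A^⊗3)_ij equals the minimum over all length-3 walks i = v_0 → v_1 → … → v_3 = j of Σ_t A[v_t][v_{t+1}]. For example, for (i, j) = (0, 2) we minimise over 9 possible intermediate vertex sequences; the minimum is 14, attained along the walk 0 → 1 → 1 → 2.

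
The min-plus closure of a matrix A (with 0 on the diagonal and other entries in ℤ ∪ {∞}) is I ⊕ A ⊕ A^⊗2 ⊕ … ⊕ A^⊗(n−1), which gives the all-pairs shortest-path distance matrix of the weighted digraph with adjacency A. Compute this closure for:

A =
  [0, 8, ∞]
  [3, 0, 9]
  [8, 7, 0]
Closure =
  [0, 8, 17]
  [3, 0, 9]
  [8, 7, 0]

This is the Floyd-Warshall all-pairs shortest-path computation. For each intermediate vertex k = 0, 1, …, 2, update dist[i][j] ← min(dist[i][j], dist[i][k] + dist[k][j]). The final matrix gives, for each (i, j), the minimum total weight of any directed path from i to j (possibly empty when i = j).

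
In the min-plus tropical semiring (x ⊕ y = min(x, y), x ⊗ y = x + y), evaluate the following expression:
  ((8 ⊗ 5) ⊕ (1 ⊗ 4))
((8 ⊗ 5) ⊕ (1 ⊗ 4)) = 5

Expand innermost to outermost. Recall ⊕ takes the minimum of its arguments and ⊗ takes their sum. Working out the expression ((8 ⊗ 5) ⊕ (1 ⊗ 4)) gives 5.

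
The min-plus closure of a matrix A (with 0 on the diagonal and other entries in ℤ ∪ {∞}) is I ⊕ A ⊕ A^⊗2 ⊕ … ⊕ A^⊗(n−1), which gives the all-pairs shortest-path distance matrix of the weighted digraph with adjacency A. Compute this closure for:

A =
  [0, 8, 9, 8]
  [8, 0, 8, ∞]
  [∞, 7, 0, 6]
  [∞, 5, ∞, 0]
Closure =
  [0, 8, 9, 8]
  [8, 0, 8, 14]
  [15, 7, 0, 6]
  [13, 5, 13, 0]

This is the Floyd-Warshall all-pairs shortest-path computation. For each intermediate vertex k = 0, 1, …, 3, update dist[i][j] ← min(dist[i][j], dist[i][k] + dist[k][j]). The final matrix gives, for each (i, j), the minimum total weight of any directed path from i to j (possibly empty when i = j).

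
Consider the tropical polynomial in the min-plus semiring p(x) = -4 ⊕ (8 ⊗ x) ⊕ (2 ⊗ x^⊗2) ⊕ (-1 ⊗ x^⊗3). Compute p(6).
p(6) = -4

A tropical monomial a ⊗ x^⊗i evaluates to a + i · x. Evaluating each term at x = 6:
  Term 0 contributes -4 + 0 · 6 = -4
  Term 1 contributes 8 + 1 · 6 = 14
  Term 2 contributes 2 + 2 · 6 = 14
  Term 3 contributes -1 + 3 · 6 = 17
p(6) = ⊕ of these = min[-4, 14, 14, 17] = -4.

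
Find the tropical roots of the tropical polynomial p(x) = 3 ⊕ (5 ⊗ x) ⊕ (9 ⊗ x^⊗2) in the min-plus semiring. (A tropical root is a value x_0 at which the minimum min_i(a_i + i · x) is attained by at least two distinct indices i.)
Roots: {-4, -2}

Each tropical root is a break point of the lower envelope of the lines y = a_i + i · x (there are 3 lines, with slopes 0, 1, ..., 2). Only the lines that attain the minimum somewhere contribute to roots; other lines are dominated. Here the surviving (envelope) indices are i = 2, i = 1, i = 0.
Intersections between consecutive envelope lines give the roots: for adjacent envelope indices i < j the intersection is x = (a_i − a_j) / (j − i). Reading off the sorted break points: {-4, -2}.
Verification: at each break x_0, at least two indices attain the minimum of min_i(a_i + i · x_0).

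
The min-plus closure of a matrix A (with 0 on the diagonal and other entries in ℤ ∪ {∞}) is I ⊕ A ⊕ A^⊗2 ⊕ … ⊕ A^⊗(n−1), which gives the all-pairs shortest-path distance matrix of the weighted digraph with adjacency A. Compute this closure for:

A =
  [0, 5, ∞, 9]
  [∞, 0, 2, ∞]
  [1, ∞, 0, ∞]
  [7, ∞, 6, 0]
Closure =
  [0, 5, 7, 9]
  [3, 0, 2, 12]
  [1, 6, 0, 10]
  [7, 12, 6, 0]

This is the Floyd-Warshall all-pairs shortest-path computation. For each intermediate vertex k = 0, 1, …, 3, update dist[i][j] ← min(dist[i][j], dist[i][k] + dist[k][j]). The final matrix gives, for each (i, j), the minimum total weight of any directed path from i to j (possibly empty when i = j).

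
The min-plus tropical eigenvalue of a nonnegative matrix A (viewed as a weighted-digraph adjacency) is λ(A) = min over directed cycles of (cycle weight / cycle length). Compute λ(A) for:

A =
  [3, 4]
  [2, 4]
λ(A) = 3

Enumerate directed cycles and compute their means (weight / length). Sample:
  cycle 0 → 0: weight = 3, length = 1, mean = 3/1 ≈ 3.000
  cycle 1 → 1: weight = 4, length = 1, mean = 4/1 ≈ 4.000
  cycle 0 → 1 → 0: weight = 6, length = 2, mean = 6/2 ≈ 3.000
  cycle 1 → 0 → 1: weight = 6, length = 2, mean = 6/2 ≈ 3.000
Minimum mean = 3.000, attained e.g. along the cycle 0 → 0 with weight 3 and length 1. So λ(A) = 3/1 = 3.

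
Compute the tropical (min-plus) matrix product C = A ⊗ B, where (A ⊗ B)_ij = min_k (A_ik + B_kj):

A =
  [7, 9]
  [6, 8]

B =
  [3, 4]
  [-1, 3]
A ⊗ B =
  [8, 11]
  [7, 10]

Apply the min-plus product entry-by-entry:
  C[0][0] = min over k of (A[0][0] + B[0][0] = 7 + 3 = 10, A[0][1] + B[1][0] = 9 + -1 = 8) = 8 (attained at k = 1)
  C[0][1] = min over k of (A[0][0] + B[0][1] = 7 + 4 = 11, A[0][1] + B[1][1] = 9 + 3 = 12) = 11 (attained at k = 0)
  C[1][0] = min over k of (A[1][0] + B[0][0] = 6 + 3 = 9, A[1][1] + B[1][0] = 8 + -1 = 7) = 7 (attained at k = 1)
  C[1][1] = min over k of (A[1][0] + B[0][1] = 6 + 4 = 10, A[1][1] + B[1][1] = 8 + 3 = 11) = 10 (attained at k = 0)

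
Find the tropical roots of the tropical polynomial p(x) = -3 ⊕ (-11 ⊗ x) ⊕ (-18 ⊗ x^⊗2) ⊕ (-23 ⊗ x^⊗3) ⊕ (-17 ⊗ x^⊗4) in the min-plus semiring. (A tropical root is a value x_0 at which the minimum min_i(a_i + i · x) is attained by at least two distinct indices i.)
Roots: {-6, 5, 7, 8}

Each tropical root is a break point of the lower envelope of the lines y = a_i + i · x (there are 5 lines, with slopes 0, 1, ..., 4). Only the lines that attain the minimum somewhere contribute to roots; other lines are dominated. Here the surviving (envelope) indices are i = 4, i = 3, i = 2, i = 1, i = 0.
Intersections between consecutive envelope lines give the roots: for adjacent envelope indices i < j the intersection is x = (a_i − a_j) / (j − i). Reading off the sorted break points: {-6, 5, 7, 8}.
Verification: at each break x_0, at least two indices attain the minimum of min_i(a_i + i · x_0).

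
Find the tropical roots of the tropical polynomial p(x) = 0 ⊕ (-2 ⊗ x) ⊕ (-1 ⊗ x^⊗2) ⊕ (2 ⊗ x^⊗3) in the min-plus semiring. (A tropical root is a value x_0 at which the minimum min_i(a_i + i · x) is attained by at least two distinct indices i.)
Roots: {-3, -1, 2}

Each tropical root is a break point of the lower envelope of the lines y = a_i + i · x (there are 4 lines, with slopes 0, 1, ..., 3). Only the lines that attain the minimum somewhere contribute to roots; other lines are dominated. Here the surviving (envelope) indices are i = 3, i = 2, i = 1, i = 0.
Intersections between consecutive envelope lines give the roots: for adjacent envelope indices i < j the intersection is x = (a_i − a_j) / (j − i). Reading off the sorted break points: {-3, -1, 2}.
Verification: at each break x_0, at least two indices attain the minimum of min_i(a_i + i · x_0).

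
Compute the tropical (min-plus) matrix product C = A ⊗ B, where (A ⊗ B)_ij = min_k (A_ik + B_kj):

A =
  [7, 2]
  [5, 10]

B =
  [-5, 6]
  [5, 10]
A ⊗ B =
  [2, 12]
  [0, 11]

Apply the min-plus product entry-by-entry:
  C[0][0] = min over k of (A[0][0] + B[0][0] = 7 + -5 = 2, A[0][1] + B[1][0] = 2 + 5 = 7) = 2 (attained at k = 0)
  C[0][1] = min over k of (A[0][0] + B[0][1] = 7 + 6 = 13, A[0][1] + B[1][1] = 2 + 10 = 12) = 12 (attained at k = 1)
  C[1][0] = min over k of (A[1][0] + B[0][0] = 5 + -5 = 0, A[1][1] + B[1][0] = 10 + 5 = 15) = 0 (attained at k = 0)
  C[1][1] = min over k of (A[1][0] + B[0][1] = 5 + 6 = 11, A[1][1] + B[1][1] = 10 + 10 = 20) = 11 (attained at k = 0)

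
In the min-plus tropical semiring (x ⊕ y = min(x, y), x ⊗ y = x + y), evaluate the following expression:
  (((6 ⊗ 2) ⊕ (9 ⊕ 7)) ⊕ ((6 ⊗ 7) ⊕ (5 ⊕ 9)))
(((6 ⊗ 2) ⊕ (9 ⊕ 7)) ⊕ ((6 ⊗ 7) ⊕ (5 ⊕ 9))) = 5

Expand innermost to outermost. Recall ⊕ takes the minimum of its arguments and ⊗ takes their sum. Working out the expression (((6 ⊗ 2) ⊕ (9 ⊕ 7)) ⊕ ((6 ⊗ 7) ⊕ (5 ⊕ 9))) gives 5.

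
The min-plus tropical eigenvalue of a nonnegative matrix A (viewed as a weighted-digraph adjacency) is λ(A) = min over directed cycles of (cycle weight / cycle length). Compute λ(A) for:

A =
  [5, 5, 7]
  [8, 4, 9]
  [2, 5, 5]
λ(A) = 4

Enumerate directed cycles and compute their means (weight / length). Sample:
  cycle 0 → 0: weight = 5, length = 1, mean = 5/1 ≈ 5.000
  cycle 1 → 1: weight = 4, length = 1, mean = 4/1 ≈ 4.000
  cycle 2 → 2: weight = 5, length = 1, mean = 5/1 ≈ 5.000
  cycle 0 → 1 → 0: weight = 13, length = 2, mean = 13/2 ≈ 6.500
  cycle 0 → 2 → 0: weight = 9, length = 2, mean = 9/2 ≈ 4.500
  cycle 1 → 0 → 1: weight = 13, length = 2, mean = 13/2 ≈ 6.500
Minimum mean = 4.000, attained e.g. along the cycle 1 → 1 with weight 4 and length 1. So λ(A) = 4/1 = 4.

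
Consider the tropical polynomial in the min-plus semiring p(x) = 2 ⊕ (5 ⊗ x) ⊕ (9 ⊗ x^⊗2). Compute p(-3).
p(-3) = 2

A tropical monomial a ⊗ x^⊗i evaluates to a + i · x. Evaluating each term at x = -3:
  Term 0 contributes 2 + 0 · -3 = 2
  Term 1 contributes 5 + 1 · -3 = 2
  Term 2 contributes 9 + 2 · -3 = 3
p(-3) = ⊕ of these = min[2, 2, 3] = 2.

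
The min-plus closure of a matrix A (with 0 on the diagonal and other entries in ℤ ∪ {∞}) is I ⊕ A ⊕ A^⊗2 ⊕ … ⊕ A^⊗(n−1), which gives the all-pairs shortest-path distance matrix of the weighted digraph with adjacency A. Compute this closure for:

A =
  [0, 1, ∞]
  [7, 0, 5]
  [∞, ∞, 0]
Closure =
  [0, 1, 6]
  [7, 0, 5]
  [∞, ∞, 0]

This is the Floyd-Warshall all-pairs shortest-path computation. For each intermediate vertex k = 0, 1, …, 2, update dist[i][j] ← min(dist[i][j], dist[i][k] + dist[k][j]). The final matrix gives, for each (i, j), the minimum total weight of any directed path from i to j (possibly empty when i = j).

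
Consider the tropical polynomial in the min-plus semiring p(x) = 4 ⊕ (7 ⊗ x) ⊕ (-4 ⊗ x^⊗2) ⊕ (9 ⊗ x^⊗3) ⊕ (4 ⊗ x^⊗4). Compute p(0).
p(0) = -4

A tropical monomial a ⊗ x^⊗i evaluates to a + i · x. Evaluating each term at x = 0:
  Term 0 contributes 4 + 0 · 0 = 4
  Term 1 contributes 7 + 1 · 0 = 7
  Term 2 contributes -4 + 2 · 0 = -4
  Term 3 contributes 9 + 3 · 0 = 9
  Term 4 contributes 4 + 4 · 0 = 4
p(0) = ⊕ of these = min[4, 7, -4, 9, 4] = -4.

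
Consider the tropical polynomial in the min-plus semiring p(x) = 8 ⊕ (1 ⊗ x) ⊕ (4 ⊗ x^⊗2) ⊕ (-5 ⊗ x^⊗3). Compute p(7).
p(7) = 8

A tropical monomial a ⊗ x^⊗i evaluates to a + i · x. Evaluating each term at x = 7:
  Term 0 contributes 8 + 0 · 7 = 8
  Term 1 contributes 1 + 1 · 7 = 8
  Term 2 contributes 4 + 2 · 7 = 18
  Term 3 contributes -5 + 3 · 7 = 16
p(7) = ⊕ of these = min[8, 8, 18, 16] = 8.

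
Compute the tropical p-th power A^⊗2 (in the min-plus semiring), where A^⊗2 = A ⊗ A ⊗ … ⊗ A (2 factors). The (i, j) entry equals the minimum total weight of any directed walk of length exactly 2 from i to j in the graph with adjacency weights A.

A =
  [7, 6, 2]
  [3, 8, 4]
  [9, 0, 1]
A^⊗2 =
  [9, 2, 3]
  [10, 4, 5]
  [3, 1, 2]

Each entry (A^⊗2)_ij equals the minimum over all length-2 walks i = v_0 → v_1 → … → v_2 = j of Σ_t A[v_t][v_{t+1}]. For example, for (i, j) = (0, 2) we minimise over 3 possible intermediate vertex sequences; the minimum is 3, attained along the walk 0 → 2 → 2.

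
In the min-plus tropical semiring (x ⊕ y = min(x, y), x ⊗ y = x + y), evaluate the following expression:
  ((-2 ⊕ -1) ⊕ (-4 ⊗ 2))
((-2 ⊕ -1) ⊕ (-4 ⊗ 2)) = -2

Expand innermost to outermost. Recall ⊕ takes the minimum of its arguments and ⊗ takes their sum. Working out the expression ((-2 ⊕ -1) ⊕ (-4 ⊗ 2)) gives -2.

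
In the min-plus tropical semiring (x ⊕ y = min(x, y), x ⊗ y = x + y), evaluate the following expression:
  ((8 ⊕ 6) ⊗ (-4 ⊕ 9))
((8 ⊕ 6) ⊗ (-4 ⊕ 9)) = 2

Expand innermost to outermost. Recall ⊕ takes the minimum of its arguments and ⊗ takes their sum. Working out the expression ((8 ⊕ 6) ⊗ (-4 ⊕ 9)) gives 2.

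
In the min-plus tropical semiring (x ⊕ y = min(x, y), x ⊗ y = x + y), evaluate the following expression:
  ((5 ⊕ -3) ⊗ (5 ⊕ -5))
((5 ⊕ -3) ⊗ (5 ⊕ -5)) = -8

Expand innermost to outermost. Recall ⊕ takes the minimum of its arguments and ⊗ takes their sum. Working out the expression ((5 ⊕ -3) ⊗ (5 ⊕ -5)) gives -8.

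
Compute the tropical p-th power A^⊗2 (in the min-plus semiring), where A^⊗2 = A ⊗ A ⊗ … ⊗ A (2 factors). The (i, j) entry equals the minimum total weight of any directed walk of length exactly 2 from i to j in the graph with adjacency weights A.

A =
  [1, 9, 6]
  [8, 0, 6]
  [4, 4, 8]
A^⊗2 =
  [2, 9, 7]
  [8, 0, 6]
  [5, 4, 10]

Each entry (A^⊗2)_ij equals the minimum over all length-2 walks i = v_0 → v_1 → … → v_2 = j of Σ_t A[v_t][v_{t+1}]. For example, for (i, j) = (0, 2) we minimise over 3 possible intermediate vertex sequences; the minimum is 7, attained along the walk 0 → 0 → 2.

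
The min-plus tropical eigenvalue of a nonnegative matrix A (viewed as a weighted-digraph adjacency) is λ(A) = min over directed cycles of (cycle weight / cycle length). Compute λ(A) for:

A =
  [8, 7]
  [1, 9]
λ(A) = 4

Enumerate directed cycles and compute their means (weight / length). Sample:
  cycle 0 → 0: weight = 8, length = 1, mean = 8/1 ≈ 8.000
  cycle 1 → 1: weight = 9, length = 1, mean = 9/1 ≈ 9.000
  cycle 0 → 1 → 0: weight = 8, length = 2, mean = 8/2 ≈ 4.000
  cycle 1 → 0 → 1: weight = 8, length = 2, mean = 8/2 ≈ 4.000
Minimum mean = 4.000, attained e.g. along the cycle 0 → 1 → 0 with weight 8 and length 2. So λ(A) = 8/2 = 4.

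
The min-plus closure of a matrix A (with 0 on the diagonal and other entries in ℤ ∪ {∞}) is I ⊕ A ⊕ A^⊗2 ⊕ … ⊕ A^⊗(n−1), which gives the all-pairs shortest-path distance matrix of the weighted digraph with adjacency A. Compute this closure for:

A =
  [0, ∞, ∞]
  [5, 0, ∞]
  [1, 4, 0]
Closure =
  [0, ∞, ∞]
  [5, 0, ∞]
  [1, 4, 0]

This is the Floyd-Warshall all-pairs shortest-path computation. For each intermediate vertex k = 0, 1, …, 2, update dist[i][j] ← min(dist[i][j], dist[i][k] + dist[k][j]). The final matrix gives, for each (i, j), the minimum total weight of any directed path from i to j (possibly empty when i = j).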